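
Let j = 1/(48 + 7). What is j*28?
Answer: 28/55 ≈ 0.50909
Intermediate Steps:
j = 1/55 ≈ 0.018182
j*28 = (1/55)*28 = 28/55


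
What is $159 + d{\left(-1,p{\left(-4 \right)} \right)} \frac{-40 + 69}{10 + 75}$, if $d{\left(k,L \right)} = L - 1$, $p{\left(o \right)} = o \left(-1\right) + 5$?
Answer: $\frac{13747}{85} \approx 161.73$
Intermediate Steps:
$p{\left(o \right)} = 5 - o$ ($p{\left(o \right)} = - o + 5 = 5 - o$)
$d{\left(k,L \right)} = -1 + L$
$159 + d{\left(-1,p{\left(-4 \right)} \right)} \frac{-40 + 69}{10 + 75} = 159 + \left(-1 + \left(5 - -4\right)\right) \frac{-40 + 69}{10 + 75} = 159 + \left(-1 + \left(5 + 4\right)\right) \frac{29}{85} = 159 + \left(-1 + 9\right) 29 \cdot \frac{1}{85} = 159 + 8 \cdot \frac{29}{85} = 159 + \frac{232}{85} = \frac{13747}{85}$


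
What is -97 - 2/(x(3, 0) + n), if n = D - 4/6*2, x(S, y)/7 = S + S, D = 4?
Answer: -6502/67 ≈ -97.045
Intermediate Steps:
x(S, y) = 14*S (x(S, y) = 7*(S + S) = 7*(2*S) = 14*S)
n = 8/3 (n = 4 - 4/6*2 = 4 - 4*⅙*2 = 4 - ⅔*2 = 4 - 4/3 = 8/3 ≈ 2.6667)
-97 - 2/(x(3, 0) + n) = -97 - 2/(14*3 + 8/3) = -97 - 2/(42 + 8/3) = -97 - 2/134/3 = -97 - 2*3/134 = -97 - 3/67 = -6502/67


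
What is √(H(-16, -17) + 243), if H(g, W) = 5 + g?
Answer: 2*√58 ≈ 15.232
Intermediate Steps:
√(H(-16, -17) + 243) = √((5 - 16) + 243) = √(-11 + 243) = √232 = 2*√58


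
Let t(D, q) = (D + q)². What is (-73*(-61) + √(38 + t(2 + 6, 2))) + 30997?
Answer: 35450 + √138 ≈ 35462.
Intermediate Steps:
(-73*(-61) + √(38 + t(2 + 6, 2))) + 30997 = (-73*(-61) + √(38 + ((2 + 6) + 2)²)) + 30997 = (4453 + √(38 + (8 + 2)²)) + 30997 = (4453 + √(38 + 10²)) + 30997 = (4453 + √(38 + 100)) + 30997 = (4453 + √138) + 30997 = 35450 + √138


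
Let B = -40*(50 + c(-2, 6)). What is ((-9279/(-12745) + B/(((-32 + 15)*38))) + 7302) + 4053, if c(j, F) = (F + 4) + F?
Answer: 46764210942/4116635 ≈ 11360.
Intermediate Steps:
c(j, F) = 4 + 2*F (c(j, F) = (4 + F) + F = 4 + 2*F)
B = -2640 (B = -40*(50 + (4 + 2*6)) = -40*(50 + (4 + 12)) = -40*(50 + 16) = -40*66 = -2640)
((-9279/(-12745) + B/(((-32 + 15)*38))) + 7302) + 4053 = ((-9279/(-12745) - 2640*1/(38*(-32 + 15))) + 7302) + 4053 = ((-9279*(-1/12745) - 2640/((-17*38))) + 7302) + 4053 = ((9279/12745 - 2640/(-646)) + 7302) + 4053 = ((9279/12745 - 2640*(-1/646)) + 7302) + 4053 = ((9279/12745 + 1320/323) + 7302) + 4053 = (19820517/4116635 + 7302) + 4053 = 30079489287/4116635 + 4053 = 46764210942/4116635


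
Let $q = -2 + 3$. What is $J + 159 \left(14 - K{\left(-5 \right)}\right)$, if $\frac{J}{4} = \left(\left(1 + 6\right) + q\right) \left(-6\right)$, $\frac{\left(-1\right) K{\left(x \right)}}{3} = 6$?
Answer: $4896$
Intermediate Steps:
$K{\left(x \right)} = -18$ ($K{\left(x \right)} = \left(-3\right) 6 = -18$)
$q = 1$
$J = -192$ ($J = 4 \left(\left(1 + 6\right) + 1\right) \left(-6\right) = 4 \left(7 + 1\right) \left(-6\right) = 4 \cdot 8 \left(-6\right) = 4 \left(-48\right) = -192$)
$J + 159 \left(14 - K{\left(-5 \right)}\right) = -192 + 159 \left(14 - -18\right) = -192 + 159 \left(14 + 18\right) = -192 + 159 \cdot 32 = -192 + 5088 = 4896$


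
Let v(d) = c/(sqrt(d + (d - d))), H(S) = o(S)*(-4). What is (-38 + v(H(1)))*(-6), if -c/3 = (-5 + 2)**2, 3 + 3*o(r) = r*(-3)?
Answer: 228 + 81*sqrt(2)/2 ≈ 285.28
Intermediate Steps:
o(r) = -1 - r (o(r) = -1 + (r*(-3))/3 = -1 + (-3*r)/3 = -1 - r)
c = -27 (c = -3*(-5 + 2)**2 = -3*(-3)**2 = -3*9 = -27)
H(S) = 4 + 4*S (H(S) = (-1 - S)*(-4) = 4 + 4*S)
v(d) = -27/sqrt(d) (v(d) = -27/sqrt(d + (d - d)) = -27/sqrt(d + 0) = -27/sqrt(d))
(-38 + v(H(1)))*(-6) = (-38 - 27/sqrt(4 + 4*1))*(-6) = (-38 - 27/sqrt(4 + 4))*(-6) = (-38 - 27*sqrt(2)/4)*(-6) = 228 + 81*sqrt(2)/2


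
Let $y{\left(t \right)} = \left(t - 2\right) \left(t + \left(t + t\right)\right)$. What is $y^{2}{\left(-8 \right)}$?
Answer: $57600$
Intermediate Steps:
$y{\left(t \right)} = 3 t \left(-2 + t\right)$ ($y{\left(t \right)} = \left(-2 + t\right) \left(t + 2 t\right) = \left(-2 + t\right) 3 t = 3 t \left(-2 + t\right)$)
$y^{2}{\left(-8 \right)} = \left(3 \left(-8\right) \left(-2 - 8\right)\right)^{2} = \left(3 \left(-8\right) \left(-10\right)\right)^{2} = 240^{2} = 57600$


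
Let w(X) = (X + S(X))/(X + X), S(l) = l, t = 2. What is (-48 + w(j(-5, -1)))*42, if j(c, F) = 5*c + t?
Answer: -1974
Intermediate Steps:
j(c, F) = 2 + 5*c (j(c, F) = 5*c + 2 = 2 + 5*c)
w(X) = 1 (w(X) = (X + X)/(X + X) = (2*X)/((2*X)) = (2*X)*(1/(2*X)) = 1)
(-48 + w(j(-5, -1)))*42 = (-48 + 1)*42 = -47*42 = -1974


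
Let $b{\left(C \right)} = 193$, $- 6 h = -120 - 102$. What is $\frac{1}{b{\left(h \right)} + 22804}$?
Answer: $\frac{1}{22997} \approx 4.3484 \cdot 10^{-5}$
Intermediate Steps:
$h = 37$ ($h = - \frac{-120 - 102}{6} = \left(- \frac{1}{6}\right) \left(-222\right) = 37$)
$\frac{1}{b{\left(h \right)} + 22804} = \frac{1}{193 + 22804} = \frac{1}{22997}$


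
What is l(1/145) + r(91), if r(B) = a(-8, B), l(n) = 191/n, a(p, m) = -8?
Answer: 27687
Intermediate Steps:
r(B) = -8
l(1/145) + r(91) = 191/(1/145) - 8 = 191*145 - 8 = 27695 - 8 = 27687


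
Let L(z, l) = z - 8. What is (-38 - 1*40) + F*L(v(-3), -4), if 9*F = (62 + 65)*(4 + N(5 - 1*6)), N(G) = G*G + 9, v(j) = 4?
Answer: -7814/9 ≈ -868.22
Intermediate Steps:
L(z, l) = -8 + z
N(G) = 9 + G² (N(G) = G² + 9 = 9 + G²)
F = 1778/9 (F = ((62 + 65)*(4 + (9 + (5 - 1*6)²)))/9 = (127*(4 + (9 + (5 - 6)²)))/9 = (127*(4 + (9 + (-1)²)))/9 = (127*(4 + (9 + 1)))/9 = (127*(4 + 10))/9 = (127*14)/9 = (⅑)*1778 = 1778/9 ≈ 197.56)
(-38 - 1*40) + F*L(v(-3), -4) = (-38 - 1*40) + 1778*(-8 + 4)/9 = (-38 - 40) + (1778/9)*(-4) = -78 - 7112/9 = -7814/9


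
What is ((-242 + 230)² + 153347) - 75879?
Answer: 77612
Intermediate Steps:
((-242 + 230)² + 153347) - 75879 = ((-12)² + 153347) - 75879 = (144 + 153347) - 75879 = 153491 - 75879 = 77612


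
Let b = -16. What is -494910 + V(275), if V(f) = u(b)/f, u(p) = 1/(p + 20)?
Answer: -544400999/1100 ≈ -4.9491e+5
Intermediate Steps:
u(p) = 1/(20 + p)
V(f) = 1/(4*f) (V(f) = 1/((20 - 16)*f) = 1/(4*f))
-494910 + V(275) = -494910 + (1/4)/275 = -494910 + (1/4)*(1/275) = -494910 + 1/1100 = -544400999/1100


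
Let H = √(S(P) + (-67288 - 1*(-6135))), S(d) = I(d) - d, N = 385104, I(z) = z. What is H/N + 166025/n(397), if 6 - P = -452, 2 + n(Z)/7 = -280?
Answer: -166025/1974 + I*√61153/385104 ≈ -84.106 + 0.00064214*I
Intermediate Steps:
n(Z) = -1974 (n(Z) = -14 + 7*(-280) = -14 - 1960 = -1974)
P = 458 (P = 6 - 1*(-452) = 6 + 452 = 458)
S(d) = 0 (S(d) = d - d = 0)
H = I*√61153 (H = √(0 + (-67288 - 1*(-6135))) = √(0 + (-67288 + 6135)) = √(0 - 61153) = √(-61153) = I*√61153 ≈ 247.29*I)
H/N + 166025/n(397) = (I*√61153)/385104 + 166025/(-1974) = (I*√61153)*(1/385104) + 166025*(-1/1974) = I*√61153/385104 - 166025/1974 = -166025/1974 + I*√61153/385104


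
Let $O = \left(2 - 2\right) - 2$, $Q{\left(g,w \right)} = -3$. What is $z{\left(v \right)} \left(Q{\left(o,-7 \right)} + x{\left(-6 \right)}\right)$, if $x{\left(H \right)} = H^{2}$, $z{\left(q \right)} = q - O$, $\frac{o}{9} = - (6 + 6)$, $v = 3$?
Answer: $165$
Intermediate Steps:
$o = -108$ ($o = 9 \left(- (6 + 6)\right) = 9 \left(\left(-1\right) 12\right) = 9 \left(-12\right) = -108$)
$O = -2$ ($O = 0 - 2 = -2$)
$z{\left(q \right)} = 2 + q$ ($z{\left(q \right)} = q - -2 = q + 2 = 2 + q$)
$z{\left(v \right)} \left(Q{\left(o,-7 \right)} + x{\left(-6 \right)}\right) = \left(2 + 3\right) \left(-3 + \left(-6\right)^{2}\right) = 5 \left(-3 + 36\right) = 5 \cdot 33 = 165$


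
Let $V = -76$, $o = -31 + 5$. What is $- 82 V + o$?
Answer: $6206$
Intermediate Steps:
$o = -26$
$- 82 V + o = \left(-82\right) \left(-76\right) - 26 = 6232 - 26 = 6206$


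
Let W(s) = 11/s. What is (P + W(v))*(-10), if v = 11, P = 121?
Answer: -1220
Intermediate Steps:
(P + W(v))*(-10) = (121 + 11/11)*(-10) = (121 + 11*(1/11))*(-10) = (121 + 1)*(-10) = 122*(-10) = -1220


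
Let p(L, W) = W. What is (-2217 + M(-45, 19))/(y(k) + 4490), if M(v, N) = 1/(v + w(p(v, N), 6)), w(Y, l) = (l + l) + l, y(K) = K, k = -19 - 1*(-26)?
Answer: -59860/121419 ≈ -0.49300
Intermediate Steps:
k = 7 (k = -19 + 26 = 7)
w(Y, l) = 3*l (w(Y, l) = 2*l + l = 3*l)
M(v, N) = 1/(18 + v) (M(v, N) = 1/(v + 3*6) = 1/(v + 18) = 1/(18 + v))
(-2217 + M(-45, 19))/(y(k) + 4490) = (-2217 + 1/(18 - 45))/(7 + 4490) = (-2217 + 1/(-27))/4497 = (-2217 - 1/27)*(1/4497) = -59860/27*1/4497 = -59860/121419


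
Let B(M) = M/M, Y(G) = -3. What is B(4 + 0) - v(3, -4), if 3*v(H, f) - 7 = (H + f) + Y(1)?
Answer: 0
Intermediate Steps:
v(H, f) = 4/3 + H/3 + f/3 (v(H, f) = 7/3 + ((H + f) - 3)/3 = 7/3 + (-3 + H + f)/3 = 7/3 + (-1 + H/3 + f/3) = 4/3 + H/3 + f/3)
B(M) = 1
B(4 + 0) - v(3, -4) = 1 - (4/3 + (⅓)*3 + (⅓)*(-4)) = 1 - (4/3 + 1 - 4/3) = 1 - 1*1 = 1 - 1 = 0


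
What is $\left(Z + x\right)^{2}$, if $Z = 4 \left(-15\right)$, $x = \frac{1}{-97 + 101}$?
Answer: $\frac{57121}{16} \approx 3570.1$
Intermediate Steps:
$x = \frac{1}{4} \approx 0.25$
$Z = -60$
$\left(Z + x\right)^{2} = \left(-60 + \frac{1}{4}\right)^{2} = \left(- \frac{239}{4}\right)^{2} = \frac{57121}{16}$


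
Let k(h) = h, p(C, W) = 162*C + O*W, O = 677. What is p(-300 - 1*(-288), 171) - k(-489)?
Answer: 114312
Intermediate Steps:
p(C, W) = 162*C + 677*W
p(-300 - 1*(-288), 171) - k(-489) = (162*(-300 - 1*(-288)) + 677*171) - 1*(-489) = (162*(-300 + 288) + 115767) + 489 = (162*(-12) + 115767) + 489 = (-1944 + 115767) + 489 = 113823 + 489 = 114312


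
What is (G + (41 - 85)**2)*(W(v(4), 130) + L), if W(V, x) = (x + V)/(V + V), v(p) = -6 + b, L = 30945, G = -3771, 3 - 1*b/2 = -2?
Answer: -227259245/4 ≈ -5.6815e+7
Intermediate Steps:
b = 10 (b = 6 - 2*(-2) = 6 + 4 = 10)
v(p) = 4 (v(p) = -6 + 10 = 4)
W(V, x) = (V + x)/(2*V) (W(V, x) = (V + x)/((2*V)) = (V + x)*(1/(2*V)) = (V + x)/(2*V))
(G + (41 - 85)**2)*(W(v(4), 130) + L) = (-3771 + (41 - 85)**2)*((1/2)*(4 + 130)/4 + 30945) = (-3771 + (-44)**2)*((1/2)*(1/4)*134 + 30945) = (-3771 + 1936)*(67/4 + 30945) = -1835*123847/4 = -227259245/4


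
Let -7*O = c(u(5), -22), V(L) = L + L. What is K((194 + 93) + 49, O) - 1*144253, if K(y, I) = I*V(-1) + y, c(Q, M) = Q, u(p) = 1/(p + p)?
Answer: -5037094/35 ≈ -1.4392e+5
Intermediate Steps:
V(L) = 2*L
u(p) = 1/(2*p)
O = -1/70 (O = -1/(14*5) = -1/7*1/10 = -1/70 ≈ -0.014286)
K(y, I) = y - 2*I (K(y, I) = I*(2*(-1)) + y = I*(-2) + y = -2*I + y = y - 2*I)
K((194 + 93) + 49, O) - 1*144253 = (((194 + 93) + 49) - 2*(-1/70)) - 1*144253 = ((287 + 49) + 1/35) - 144253 = (336 + 1/35) - 144253 = 11761/35 - 144253 = -5037094/35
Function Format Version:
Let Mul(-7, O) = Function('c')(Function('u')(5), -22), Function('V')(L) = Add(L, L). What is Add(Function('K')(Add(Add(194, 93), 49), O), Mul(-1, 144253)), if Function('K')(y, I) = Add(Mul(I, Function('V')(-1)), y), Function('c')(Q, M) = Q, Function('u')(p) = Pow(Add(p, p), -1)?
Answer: Rational(-5037094, 35) ≈ -1.4392e+5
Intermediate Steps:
Function('V')(L) = Mul(2, L)
Function('u')(p) = Mul(Rational(1, 2), Pow(p, -1)) (Function('u')(p) = Pow(Mul(2, p), -1) = Mul(Rational(1, 2), Pow(p, -1)))
O = Rational(-1, 70) (O = Mul(Rational(-1, 7), Mul(Rational(1, 2), Pow(5, -1))) = Mul(Rational(-1, 7), Mul(Rational(1, 2), Rational(1, 5))) = Mul(Rational(-1, 7), Rational(1, 10)) = Rational(-1, 70) ≈ -0.014286)
Function('K')(y, I) = Add(y, Mul(-2, I)) (Function('K')(y, I) = Add(Mul(I, Mul(2, -1)), y) = Add(Mul(I, -2), y) = Add(Mul(-2, I), y) = Add(y, Mul(-2, I)))
Add(Function('K')(Add(Add(194, 93), 49), O), Mul(-1, 144253)) = Add(Add(Add(Add(194, 93), 49), Mul(-2, Rational(-1, 70))), Mul(-1, 144253)) = Add(Add(Add(287, 49), Rational(1, 35)), -144253) = Add(Add(336, Rational(1, 35)), -144253) = Add(Rational(11761, 35), -144253) = Rational(-5037094, 35)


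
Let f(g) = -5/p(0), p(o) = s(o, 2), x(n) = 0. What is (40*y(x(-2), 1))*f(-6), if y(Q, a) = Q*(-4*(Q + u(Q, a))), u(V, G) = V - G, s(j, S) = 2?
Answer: 0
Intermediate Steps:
p(o) = 2
f(g) = -5/2
y(Q, a) = Q*(-8*Q + 4*a) (y(Q, a) = Q*(-4*(Q + (Q - a))) = Q*(-4*(-a + 2*Q)) = Q*(-8*Q + 4*a))
(40*y(x(-2), 1))*f(-6) = (40*(4*0*(1 - 2*0)))*(-5/2) = (40*(4*0*(1 + 0)))*(-5/2) = (40*(4*0*1))*(-5/2) = (40*0)*(-5/2) = 0*(-5/2) = 0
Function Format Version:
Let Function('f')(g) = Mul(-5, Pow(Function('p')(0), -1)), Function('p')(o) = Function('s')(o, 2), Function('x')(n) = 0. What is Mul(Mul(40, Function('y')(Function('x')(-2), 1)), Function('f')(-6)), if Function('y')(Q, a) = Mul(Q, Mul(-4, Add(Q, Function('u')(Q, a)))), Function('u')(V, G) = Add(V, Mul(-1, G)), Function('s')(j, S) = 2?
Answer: 0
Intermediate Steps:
Function('p')(o) = 2
Function('f')(g) = Rational(-5, 2) (Function('f')(g) = Mul(-5, Pow(2, -1)) = Mul(-5, Rational(1, 2)) = Rational(-5, 2))
Function('y')(Q, a) = Mul(Q, Add(Mul(-8, Q), Mul(4, a))) (Function('y')(Q, a) = Mul(Q, Mul(-4, Add(Q, Add(Q, Mul(-1, a))))) = Mul(Q, Mul(-4, Add(Mul(-1, a), Mul(2, Q)))) = Mul(Q, Add(Mul(-8, Q), Mul(4, a))))
Mul(Mul(40, Function('y')(Function('x')(-2), 1)), Function('f')(-6)) = Mul(Mul(40, Mul(4, 0, Add(1, Mul(-2, 0)))), Rational(-5, 2)) = Mul(Mul(40, Mul(4, 0, Add(1, 0))), Rational(-5, 2)) = Mul(Mul(40, Mul(4, 0, 1)), Rational(-5, 2)) = Mul(Mul(40, 0), Rational(-5, 2)) = Mul(0, Rational(-5, 2)) = 0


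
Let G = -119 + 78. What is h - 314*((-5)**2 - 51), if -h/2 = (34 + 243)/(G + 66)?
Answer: 203546/25 ≈ 8141.8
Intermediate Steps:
G = -41
h = -554/25 (h = -2*(34 + 243)/(-41 + 66) = -554/25 ≈ -22.160)
h - 314*((-5)**2 - 51) = -554/25 - 314*((-5)**2 - 51) = -554/25 - 314*(25 - 51) = -554/25 - 314*(-26) = -554/25 + 8164 = 203546/25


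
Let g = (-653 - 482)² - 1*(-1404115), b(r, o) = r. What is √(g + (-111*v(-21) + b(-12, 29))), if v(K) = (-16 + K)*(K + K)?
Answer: √2519834 ≈ 1587.4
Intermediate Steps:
v(K) = 2*K*(-16 + K) (v(K) = (-16 + K)*(2*K) = 2*K*(-16 + K))
g = 2692340 (g = (-1135)² + 1404115 = 1288225 + 1404115 = 2692340)
√(g + (-111*v(-21) + b(-12, 29))) = √(2692340 + (-222*(-21)*(-16 - 21) - 12)) = √(2692340 + (-222*(-21)*(-37) - 12)) = √(2692340 + (-111*1554 - 12)) = √(2692340 + (-172494 - 12)) = √(2692340 - 172506) = √2519834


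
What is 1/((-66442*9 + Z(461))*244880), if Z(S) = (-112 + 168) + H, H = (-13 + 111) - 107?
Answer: -1/146421343280 ≈ -6.8296e-12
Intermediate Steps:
H = -9 (H = 98 - 107 = -9)
Z(S) = 47 (Z(S) = (-112 + 168) - 9 = 56 - 9 = 47)
1/((-66442*9 + Z(461))*244880) = 1/((-66442*9 + 47)*244880) = (1/244880)/(-597978 + 47) = (1/244880)/(-597931) = -1/597931*1/244880 = -1/146421343280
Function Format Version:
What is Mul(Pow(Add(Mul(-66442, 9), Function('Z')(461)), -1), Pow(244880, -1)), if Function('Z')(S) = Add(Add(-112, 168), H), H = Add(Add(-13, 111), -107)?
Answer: Rational(-1, 146421343280) ≈ -6.8296e-12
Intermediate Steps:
H = -9 (H = Add(98, -107) = -9)
Function('Z')(S) = 47 (Function('Z')(S) = Add(Add(-112, 168), -9) = Add(56, -9) = 47)
Mul(Pow(Add(Mul(-66442, 9), Function('Z')(461)), -1), Pow(244880, -1)) = Mul(Pow(Add(Mul(-66442, 9), 47), -1), Pow(244880, -1)) = Mul(Pow(Add(-597978, 47), -1), Rational(1, 244880)) = Mul(Pow(-597931, -1), Rational(1, 244880)) = Mul(Rational(-1, 597931), Rational(1, 244880)) = Rational(-1, 146421343280)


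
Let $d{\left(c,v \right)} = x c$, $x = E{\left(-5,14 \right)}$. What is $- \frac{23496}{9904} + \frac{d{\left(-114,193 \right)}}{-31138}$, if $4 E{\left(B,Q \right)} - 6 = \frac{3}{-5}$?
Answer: $- \frac{456308889}{192744220} \approx -2.3674$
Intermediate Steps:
$E{\left(B,Q \right)} = \frac{27}{20}$ ($E{\left(B,Q \right)} = \frac{3}{2} + \frac{3 \frac{1}{-5}}{4} = \frac{3}{2} + \frac{3 \left(- \frac{1}{5}\right)}{4} = \frac{3}{2} + \frac{1}{4} \left(- \frac{3}{5}\right) = \frac{3}{2} - \frac{3}{20} = \frac{27}{20}$)
$x = \frac{27}{20} \approx 1.35$
$d{\left(c,v \right)} = \frac{27 c}{20}$
$- \frac{23496}{9904} + \frac{d{\left(-114,193 \right)}}{-31138} = - \frac{23496}{9904} + \frac{\frac{27}{20} \left(-114\right)}{-31138} = \left(-23496\right) \frac{1}{9904} - - \frac{1539}{311380} = - \frac{2937}{1238} + \frac{1539}{311380} = - \frac{456308889}{192744220}$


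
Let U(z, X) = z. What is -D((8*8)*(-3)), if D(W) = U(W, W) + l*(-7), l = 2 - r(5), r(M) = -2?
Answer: 220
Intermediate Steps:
l = 4 (l = 2 - 1*(-2) = 2 + 2 = 4)
D(W) = -28 + W (D(W) = W + 4*(-7) = W - 28 = -28 + W)
-D((8*8)*(-3)) = -(-28 + (8*8)*(-3)) = -(-28 + 64*(-3)) = -(-28 - 192) = -1*(-220) = 220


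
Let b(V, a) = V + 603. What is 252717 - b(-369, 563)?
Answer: 252483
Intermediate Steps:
b(V, a) = 603 + V
252717 - b(-369, 563) = 252717 - (603 - 369) = 252717 - 1*234 = 252717 - 234 = 252483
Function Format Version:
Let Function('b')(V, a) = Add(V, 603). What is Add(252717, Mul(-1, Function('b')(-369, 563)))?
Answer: 252483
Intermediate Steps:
Function('b')(V, a) = Add(603, V)
Add(252717, Mul(-1, Function('b')(-369, 563))) = Add(252717, Mul(-1, Add(603, -369))) = Add(252717, Mul(-1, 234)) = Add(252717, -234) = 252483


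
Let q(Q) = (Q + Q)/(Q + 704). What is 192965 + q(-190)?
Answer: 49591815/257 ≈ 1.9296e+5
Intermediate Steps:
q(Q) = 2*Q/(704 + Q) (q(Q) = (2*Q)/(704 + Q) = 2*Q/(704 + Q))
192965 + q(-190) = 192965 + 2*(-190)/(704 - 190) = 192965 + 2*(-190)/514 = 192965 + 2*(-190)*(1/514) = 192965 - 190/257 = 49591815/257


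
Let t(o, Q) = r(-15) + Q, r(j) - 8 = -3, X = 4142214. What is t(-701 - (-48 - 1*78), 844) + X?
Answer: 4143063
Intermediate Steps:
r(j) = 5 (r(j) = 8 - 3 = 5)
t(o, Q) = 5 + Q
t(-701 - (-48 - 1*78), 844) + X = (5 + 844) + 4142214 = 849 + 4142214 = 4143063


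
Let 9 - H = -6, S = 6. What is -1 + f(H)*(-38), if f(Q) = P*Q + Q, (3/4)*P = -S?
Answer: 3989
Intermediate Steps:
P = -8 (P = 4*(-1*6)/3 = (4/3)*(-6) = -8)
H = 15 (H = 9 - 1*(-6) = 9 + 6 = 15)
f(Q) = -7*Q (f(Q) = -8*Q + Q = -7*Q)
-1 + f(H)*(-38) = -1 - 7*15*(-38) = -1 - 105*(-38) = -1 + 3990 = 3989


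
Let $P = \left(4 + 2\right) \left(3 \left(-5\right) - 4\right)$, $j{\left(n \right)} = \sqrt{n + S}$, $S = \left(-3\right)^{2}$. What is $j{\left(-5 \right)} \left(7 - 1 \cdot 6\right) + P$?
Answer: $-112$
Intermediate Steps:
$S = 9$
$j{\left(n \right)} = \sqrt{9 + n}$ ($j{\left(n \right)} = \sqrt{n + 9} = \sqrt{9 + n}$)
$P = -114$ ($P = 6 \left(-15 - 4\right) = 6 \left(-19\right) = -114$)
$j{\left(-5 \right)} \left(7 - 1 \cdot 6\right) + P = \sqrt{9 - 5} \left(7 - 1 \cdot 6\right) - 114 = \sqrt{4} \left(7 - 6\right) - 114 = 2 \left(7 - 6\right) - 114 = 2 \cdot 1 - 114 = 2 - 114 = -112$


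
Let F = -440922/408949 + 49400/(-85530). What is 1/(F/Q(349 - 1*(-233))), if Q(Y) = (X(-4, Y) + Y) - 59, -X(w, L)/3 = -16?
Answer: -1997209995087/5791413926 ≈ -344.86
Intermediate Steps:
F = -5791413926/3497740797 (F = -440922*1/408949 + 49400*(-1/85530) = -440922/408949 - 4940/8553 = -5791413926/3497740797 ≈ -1.6558)
X(w, L) = 48 (X(w, L) = -3*(-16) = 48)
Q(Y) = -11 + Y (Q(Y) = (48 + Y) - 59 = -11 + Y)
1/(F/Q(349 - 1*(-233))) = 1/(-5791413926/(3497740797*(-11 + (349 - 1*(-233))))) = 1/(-5791413926/(3497740797*(-11 + (349 + 233)))) = 1/(-5791413926/(3497740797*(-11 + 582))) = 1/(-5791413926/3497740797/571) = 1/(-5791413926/3497740797*1/571) = 1/(-5791413926/1997209995087) = -1997209995087/5791413926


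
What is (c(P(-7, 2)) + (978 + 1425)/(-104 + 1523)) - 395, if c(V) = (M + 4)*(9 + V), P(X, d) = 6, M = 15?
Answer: -51229/473 ≈ -108.31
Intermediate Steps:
c(V) = 171 + 19*V (c(V) = (15 + 4)*(9 + V) = 19*(9 + V) = 171 + 19*V)
(c(P(-7, 2)) + (978 + 1425)/(-104 + 1523)) - 395 = ((171 + 19*6) + (978 + 1425)/(-104 + 1523)) - 395 = ((171 + 114) + 2403/1419) - 395 = (285 + 2403*(1/1419)) - 395 = (285 + 801/473) - 395 = 135606/473 - 395 = -51229/473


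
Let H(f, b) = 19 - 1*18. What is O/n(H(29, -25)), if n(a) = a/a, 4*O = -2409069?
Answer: -2409069/4 ≈ -6.0227e+5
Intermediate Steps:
O = -2409069/4 (O = (¼)*(-2409069) = -2409069/4 ≈ -6.0227e+5)
H(f, b) = 1 (H(f, b) = 19 - 18 = 1)
n(a) = 1
O/n(H(29, -25)) = -2409069/4/1 = -2409069/4*1 = -2409069/4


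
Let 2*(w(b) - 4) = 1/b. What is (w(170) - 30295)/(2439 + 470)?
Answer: -10298939/989060 ≈ -10.413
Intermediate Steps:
w(b) = 4 + 1/(2*b)
(w(170) - 30295)/(2439 + 470) = ((4 + (1/2)/170) - 30295)/(2439 + 470) = ((4 + (1/2)*(1/170)) - 30295)/2909 = ((4 + 1/340) - 30295)*(1/2909) = (1361/340 - 30295)*(1/2909) = -10298939/340*1/2909 = -10298939/989060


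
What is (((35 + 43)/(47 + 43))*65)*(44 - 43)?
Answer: 169/3 ≈ 56.333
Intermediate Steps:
(((35 + 43)/(47 + 43))*65)*(44 - 43) = ((78/90)*65)*1 = ((78*(1/90))*65)*1 = ((13/15)*65)*1 = (169/3)*1 = 169/3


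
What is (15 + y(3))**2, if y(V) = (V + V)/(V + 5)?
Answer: 3969/16 ≈ 248.06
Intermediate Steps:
y(V) = 2*V/(5 + V) (y(V) = (2*V)/(5 + V) = 2*V/(5 + V))
(15 + y(3))**2 = (15 + 2*3/(5 + 3))**2 = (15 + 2*3/8)**2 = (15 + 2*3*(1/8))**2 = (15 + 3/4)**2 = (63/4)**2 = 3969/16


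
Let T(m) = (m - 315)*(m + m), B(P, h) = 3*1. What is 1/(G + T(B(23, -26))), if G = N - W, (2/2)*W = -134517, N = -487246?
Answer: -1/354601 ≈ -2.8201e-6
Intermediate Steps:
B(P, h) = 3
T(m) = 2*m*(-315 + m) (T(m) = (-315 + m)*(2*m) = 2*m*(-315 + m))
W = -134517
G = -352729 (G = -487246 - 1*(-134517) = -487246 + 134517 = -352729)
1/(G + T(B(23, -26))) = 1/(-352729 + 2*3*(-315 + 3)) = 1/(-352729 + 2*3*(-312)) = 1/(-352729 - 1872) = 1/(-354601) = -1/354601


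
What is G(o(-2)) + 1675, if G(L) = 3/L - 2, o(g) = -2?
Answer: 3343/2 ≈ 1671.5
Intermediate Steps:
G(L) = -2 + 3/L
G(o(-2)) + 1675 = (-2 + 3/(-2)) + 1675 = (-2 + 3*(-½)) + 1675 = (-2 - 3/2) + 1675 = -7/2 + 1675 = 3343/2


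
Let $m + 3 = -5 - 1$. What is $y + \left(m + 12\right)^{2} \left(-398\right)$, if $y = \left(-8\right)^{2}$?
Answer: $-3518$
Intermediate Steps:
$m = -9$ ($m = -3 - 6 = -9$)
$y = 64$
$y + \left(m + 12\right)^{2} \left(-398\right) = 64 + \left(-9 + 12\right)^{2} \left(-398\right) = 64 + 3^{2} \left(-398\right) = 64 + 9 \left(-398\right) = 64 - 3582 = -3518$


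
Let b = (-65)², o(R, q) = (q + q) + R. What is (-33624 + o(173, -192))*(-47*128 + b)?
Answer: 60598485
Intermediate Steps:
o(R, q) = R + 2*q (o(R, q) = 2*q + R = R + 2*q)
b = 4225
(-33624 + o(173, -192))*(-47*128 + b) = (-33624 + (173 + 2*(-192)))*(-47*128 + 4225) = (-33624 + (173 - 384))*(-6016 + 4225) = (-33624 - 211)*(-1791) = -33835*(-1791) = 60598485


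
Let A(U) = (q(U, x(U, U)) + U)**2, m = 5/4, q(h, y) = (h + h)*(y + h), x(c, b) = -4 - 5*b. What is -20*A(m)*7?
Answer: -252875/4 ≈ -63219.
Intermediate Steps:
q(h, y) = 2*h*(h + y) (q(h, y) = (2*h)*(h + y) = 2*h*(h + y))
m = 5/4 (m = 5*(1/4) = 5/4 ≈ 1.2500)
A(U) = (U + 2*U*(-4 - 4*U))**2 (A(U) = (2*U*(U + (-4 - 5*U)) + U)**2 = (2*U*(-4 - 4*U) + U)**2 = (U + 2*U*(-4 - 4*U))**2)
-20*A(m)*7 = -20*(5/4)**2*(7 + 8*(5/4))**2*7 = -125*(7 + 10)**2/4*7 = -125*17**2/4*7 = -125*289/4*7 = -20*7225/16*7 = -36125/4*7 = -252875/4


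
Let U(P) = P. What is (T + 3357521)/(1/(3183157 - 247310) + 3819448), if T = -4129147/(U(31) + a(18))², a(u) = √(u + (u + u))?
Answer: 8096684979258898628/9224622332323798593 + 751597717615558*√6/3074874110774599531 ≈ 0.87832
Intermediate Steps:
a(u) = √3*√u (a(u) = √(u + 2*u) = √(3*u) = √3*√u)
T = -4129147/(31 + 3*√6)² (T = -4129147/(31 + √3*√18)² = -4129147/(31 + √3*(3*√2))² = -4129147/(31 + 3*√6)² ≈ -2807.8)
(T + 3357521)/(1/(3183157 - 247310) + 3819448) = ((-4191084205/822649 + 768021342*√6/822649) + 3357521)/(1/(3183157 - 247310) + 3819448) = (2757870208924/822649 + 768021342*√6/822649)/(1/2935847 + 3819448) = (2757870208924/822649 + 768021342*√6/822649)/(11213314952457/2935847) = (2757870208924/822649 + 768021342*√6/822649)*(2935847/11213314952457) = 8096684979258898628/9224622332323798593 + 751597717615558*√6/3074874110774599531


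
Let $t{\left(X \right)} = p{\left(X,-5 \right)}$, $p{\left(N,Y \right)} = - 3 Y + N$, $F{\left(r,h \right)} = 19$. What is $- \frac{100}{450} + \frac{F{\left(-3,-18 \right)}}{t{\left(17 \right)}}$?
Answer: $\frac{107}{288} \approx 0.37153$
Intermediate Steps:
$p{\left(N,Y \right)} = N - 3 Y$
$t{\left(X \right)} = 15 + X$ ($t{\left(X \right)} = X - -15 = X + 15 = 15 + X$)
$- \frac{100}{450} + \frac{F{\left(-3,-18 \right)}}{t{\left(17 \right)}} = - \frac{100}{450} + \frac{19}{15 + 17} = \left(-100\right) \frac{1}{450} + \frac{19}{32} = - \frac{2}{9} + 19 \cdot \frac{1}{32} = - \frac{2}{9} + \frac{19}{32} = \frac{107}{288}$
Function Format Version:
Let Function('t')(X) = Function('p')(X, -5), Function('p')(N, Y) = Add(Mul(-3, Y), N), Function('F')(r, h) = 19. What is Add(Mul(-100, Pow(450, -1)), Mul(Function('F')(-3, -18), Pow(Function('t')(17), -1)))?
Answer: Rational(107, 288) ≈ 0.37153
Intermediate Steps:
Function('p')(N, Y) = Add(N, Mul(-3, Y))
Function('t')(X) = Add(15, X) (Function('t')(X) = Add(X, Mul(-3, -5)) = Add(X, 15) = Add(15, X))
Add(Mul(-100, Pow(450, -1)), Mul(Function('F')(-3, -18), Pow(Function('t')(17), -1))) = Add(Mul(-100, Pow(450, -1)), Mul(19, Pow(Add(15, 17), -1))) = Add(Mul(-100, Rational(1, 450)), Mul(19, Pow(32, -1))) = Add(Rational(-2, 9), Mul(19, Rational(1, 32))) = Add(Rational(-2, 9), Rational(19, 32)) = Rational(107, 288)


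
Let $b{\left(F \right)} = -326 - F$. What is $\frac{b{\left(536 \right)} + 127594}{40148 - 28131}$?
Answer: $\frac{126732}{12017} \approx 10.546$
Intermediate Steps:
$\frac{b{\left(536 \right)} + 127594}{40148 - 28131} = \frac{\left(-326 - 536\right) + 127594}{40148 - 28131} = \frac{\left(-326 - 536\right) + 127594}{12017} = \left(-862 + 127594\right) \frac{1}{12017} = 126732 \cdot \frac{1}{12017} = \frac{126732}{12017}$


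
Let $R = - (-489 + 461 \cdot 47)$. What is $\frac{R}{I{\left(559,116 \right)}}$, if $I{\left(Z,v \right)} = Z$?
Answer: $- \frac{21178}{559} \approx -37.885$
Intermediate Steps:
$R = -21178$ ($R = - (-489 + 21667) = \left(-1\right) 21178 = -21178$)
$\frac{R}{I{\left(559,116 \right)}} = - \frac{21178}{559}$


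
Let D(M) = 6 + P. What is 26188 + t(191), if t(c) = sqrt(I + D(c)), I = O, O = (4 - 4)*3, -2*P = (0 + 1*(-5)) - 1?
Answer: 26191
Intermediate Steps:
P = 3 (P = -((0 + 1*(-5)) - 1)/2 = -((0 - 5) - 1)/2 = -(-5 - 1)/2 = -1/2*(-6) = 3)
D(M) = 9 (D(M) = 6 + 3 = 9)
O = 0 (O = 0*3 = 0)
I = 0
t(c) = 3 (t(c) = sqrt(0 + 9) = sqrt(9) = 3)
26188 + t(191) = 26188 + 3 = 26191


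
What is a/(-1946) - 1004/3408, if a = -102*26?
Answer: 885529/828996 ≈ 1.0682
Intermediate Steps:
a = -2652
a/(-1946) - 1004/3408 = -2652/(-1946) - 1004/3408 = -2652*(-1/1946) - 1004*1/3408 = 1326/973 - 251/852 = 885529/828996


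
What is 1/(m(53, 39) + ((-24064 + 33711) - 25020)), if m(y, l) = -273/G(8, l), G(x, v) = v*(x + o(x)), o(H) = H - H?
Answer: -8/122991 ≈ -6.5045e-5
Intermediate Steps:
o(H) = 0
G(x, v) = v*x (G(x, v) = v*(x + 0) = v*x)
m(y, l) = -273/(8*l) (m(y, l) = -273*1/(8*l) = -273/(8*l))
1/(m(53, 39) + ((-24064 + 33711) - 25020)) = 1/(-273/8/39 + ((-24064 + 33711) - 25020)) = 1/(-273/8*1/39 + (9647 - 25020)) = 1/(-7/8 - 15373) = 1/(-122991/8) = -8/122991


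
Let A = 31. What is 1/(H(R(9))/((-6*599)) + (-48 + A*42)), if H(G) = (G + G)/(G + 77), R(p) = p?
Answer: 51514/64598553 ≈ 0.00079745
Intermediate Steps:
H(G) = 2*G/(77 + G) (H(G) = (2*G)/(77 + G) = 2*G/(77 + G))
1/(H(R(9))/((-6*599)) + (-48 + A*42)) = 1/((2*9/(77 + 9))/((-6*599)) + (-48 + 31*42)) = 1/((2*9/86)/(-3594) + (-48 + 1302)) = 1/((2*9*(1/86))*(-1/3594) + 1254) = 1/((9/43)*(-1/3594) + 1254) = 1/(-3/51514 + 1254) = 1/(64598553/51514) = 51514/64598553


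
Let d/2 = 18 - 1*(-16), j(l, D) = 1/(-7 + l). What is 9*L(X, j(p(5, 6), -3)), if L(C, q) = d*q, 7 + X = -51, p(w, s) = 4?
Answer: -204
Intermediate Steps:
X = -58 (X = -7 - 51 = -58)
d = 68 (d = 2*(18 - 1*(-16)) = 2*(18 + 16) = 2*34 = 68)
L(C, q) = 68*q
9*L(X, j(p(5, 6), -3)) = 9*(68/(-7 + 4)) = 9*(68/(-3)) = 9*(68*(-1/3)) = 9*(-68/3) = -204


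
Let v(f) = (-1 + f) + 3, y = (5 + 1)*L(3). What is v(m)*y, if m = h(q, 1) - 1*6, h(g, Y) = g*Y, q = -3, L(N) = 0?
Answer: 0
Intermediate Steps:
h(g, Y) = Y*g
m = -9 (m = 1*(-3) - 1*6 = -3 - 6 = -9)
y = 0 (y = (5 + 1)*0 = 6*0 = 0)
v(f) = 2 + f
v(m)*y = (2 - 9)*0 = -7*0 = 0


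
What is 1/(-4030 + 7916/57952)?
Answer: -14488/58384661 ≈ -0.00024815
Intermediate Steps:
1/(-4030 + 7916/57952) = 1/(-4030 + 7916*(1/57952)) = 1/(-4030 + 1979/14488) = 1/(-58384661/14488) = -14488/58384661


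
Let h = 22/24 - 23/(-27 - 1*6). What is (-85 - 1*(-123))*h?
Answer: 1349/22 ≈ 61.318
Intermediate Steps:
h = 71/44 (h = 22*(1/24) - 23/(-27 - 6) = 11/12 - 23/(-33) = 11/12 - 23*(-1/33) = 11/12 + 23/33 = 71/44 ≈ 1.6136)
(-85 - 1*(-123))*h = (-85 - 1*(-123))*(71/44) = (-85 + 123)*(71/44) = 38*(71/44) = 1349/22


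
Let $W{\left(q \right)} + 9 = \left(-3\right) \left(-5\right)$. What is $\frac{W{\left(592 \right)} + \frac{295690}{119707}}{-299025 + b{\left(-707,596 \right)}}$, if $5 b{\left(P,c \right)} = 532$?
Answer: $- \frac{5069660}{178913244251} \approx -2.8336 \cdot 10^{-5}$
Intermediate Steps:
$b{\left(P,c \right)} = \frac{532}{5}$ ($b{\left(P,c \right)} = \frac{1}{5} \cdot 532 = \frac{532}{5}$)
$W{\left(q \right)} = 6$ ($W{\left(q \right)} = -9 - -15 = -9 + 15 = 6$)
$\frac{W{\left(592 \right)} + \frac{295690}{119707}}{-299025 + b{\left(-707,596 \right)}} = \frac{6 + \frac{295690}{119707}}{-299025 + \frac{532}{5}} = \frac{6 + 295690 \cdot \frac{1}{119707}}{- \frac{1494593}{5}} = \left(6 + \frac{295690}{119707}\right) \left(- \frac{5}{1494593}\right) = \frac{1013932}{119707} \left(- \frac{5}{1494593}\right) = - \frac{5069660}{178913244251}$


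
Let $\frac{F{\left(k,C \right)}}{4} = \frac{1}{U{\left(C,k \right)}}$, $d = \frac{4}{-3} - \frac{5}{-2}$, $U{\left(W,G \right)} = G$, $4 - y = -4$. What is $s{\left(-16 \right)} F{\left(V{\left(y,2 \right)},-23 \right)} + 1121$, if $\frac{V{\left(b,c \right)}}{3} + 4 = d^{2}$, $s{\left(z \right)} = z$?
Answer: $\frac{107263}{95} \approx 1129.1$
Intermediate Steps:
$y = 8$ ($y = 4 - -4 = 4 + 4 = 8$)
$d = \frac{7}{6}$ ($d = 4 \left(- \frac{1}{3}\right) - - \frac{5}{2} = - \frac{4}{3} + \frac{5}{2} = \frac{7}{6} \approx 1.1667$)
$V{\left(b,c \right)} = - \frac{95}{12}$ ($V{\left(b,c \right)} = -12 + 3 \left(\frac{7}{6}\right)^{2} = -12 + 3 \cdot \frac{49}{36} = -12 + \frac{49}{12} = - \frac{95}{12}$)
$F{\left(k,C \right)} = \frac{4}{k}$
$s{\left(-16 \right)} F{\left(V{\left(y,2 \right)},-23 \right)} + 1121 = - 16 \frac{4}{- \frac{95}{12}} + 1121 = - 16 \cdot 4 \left(- \frac{12}{95}\right) + 1121 = \left(-16\right) \left(- \frac{48}{95}\right) + 1121 = \frac{768}{95} + 1121 = \frac{107263}{95}$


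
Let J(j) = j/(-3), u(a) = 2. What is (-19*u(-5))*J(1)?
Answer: 38/3 ≈ 12.667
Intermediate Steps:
J(j) = -j/3 (J(j) = j*(-1/3) = -j/3)
(-19*u(-5))*J(1) = (-19*2)*(-1/3*1) = -38*(-1/3) = 38/3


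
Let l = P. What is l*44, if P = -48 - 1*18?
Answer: -2904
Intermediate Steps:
P = -66 (P = -48 - 18 = -66)
l = -66
l*44 = -66*44 = -2904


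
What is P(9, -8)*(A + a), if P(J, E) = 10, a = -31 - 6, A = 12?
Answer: -250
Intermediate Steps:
a = -37
P(9, -8)*(A + a) = 10*(12 - 37) = 10*(-25) = -250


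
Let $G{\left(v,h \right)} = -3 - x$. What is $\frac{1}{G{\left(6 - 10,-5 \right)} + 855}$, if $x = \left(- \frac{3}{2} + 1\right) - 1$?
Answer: $\frac{2}{1707} \approx 0.0011716$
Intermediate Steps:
$x = - \frac{3}{2}$ ($x = \left(\left(-3\right) \frac{1}{2} + 1\right) - 1 = \left(- \frac{3}{2} + 1\right) - 1 = - \frac{1}{2} - 1 = - \frac{3}{2} \approx -1.5$)
$G{\left(v,h \right)} = - \frac{3}{2}$ ($G{\left(v,h \right)} = -3 - - \frac{3}{2} = -3 + \frac{3}{2} = - \frac{3}{2}$)
$\frac{1}{G{\left(6 - 10,-5 \right)} + 855} = \frac{1}{- \frac{3}{2} + 855} = \frac{1}{\frac{1707}{2}} = \frac{2}{1707}$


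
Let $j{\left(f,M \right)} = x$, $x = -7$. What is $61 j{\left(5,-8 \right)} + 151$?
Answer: $-276$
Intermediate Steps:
$j{\left(f,M \right)} = -7$
$61 j{\left(5,-8 \right)} + 151 = 61 \left(-7\right) + 151 = -427 + 151 = -276$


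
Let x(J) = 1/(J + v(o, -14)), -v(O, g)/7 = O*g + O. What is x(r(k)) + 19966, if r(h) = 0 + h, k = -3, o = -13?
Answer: 23679675/1186 ≈ 19966.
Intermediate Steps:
r(h) = h
v(O, g) = -7*O - 7*O*g (v(O, g) = -7*(O*g + O) = -7*(O + O*g) = -7*O - 7*O*g)
x(J) = 1/(-1183 + J) (x(J) = 1/(J - 7*(-13)*(1 - 14)) = 1/(J - 7*(-13)*(-13)) = 1/(J - 1183) = 1/(-1183 + J))
x(r(k)) + 19966 = 1/(-1183 - 3) + 19966 = 1/(-1186) + 19966 = -1/1186 + 19966 = 23679675/1186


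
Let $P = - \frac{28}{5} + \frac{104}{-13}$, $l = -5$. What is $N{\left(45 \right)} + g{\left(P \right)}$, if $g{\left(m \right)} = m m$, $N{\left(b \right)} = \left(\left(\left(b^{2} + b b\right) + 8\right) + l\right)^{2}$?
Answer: $\frac{410674849}{25} \approx 1.6427 \cdot 10^{7}$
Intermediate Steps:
$P = - \frac{68}{5}$ ($P = \left(-28\right) \frac{1}{5} + 104 \left(- \frac{1}{13}\right) = - \frac{28}{5} - 8 = - \frac{68}{5} \approx -13.6$)
$N{\left(b \right)} = \left(3 + 2 b^{2}\right)^{2}$ ($N{\left(b \right)} = \left(\left(\left(b^{2} + b b\right) + 8\right) - 5\right)^{2} = \left(\left(\left(b^{2} + b^{2}\right) + 8\right) - 5\right)^{2} = \left(\left(2 b^{2} + 8\right) - 5\right)^{2} = \left(\left(8 + 2 b^{2}\right) - 5\right)^{2} = \left(3 + 2 b^{2}\right)^{2}$)
$g{\left(m \right)} = m^{2}$
$N{\left(45 \right)} + g{\left(P \right)} = \left(3 + 2 \cdot 45^{2}\right)^{2} + \left(- \frac{68}{5}\right)^{2} = \left(3 + 2 \cdot 2025\right)^{2} + \frac{4624}{25} = \left(3 + 4050\right)^{2} + \frac{4624}{25} = 4053^{2} + \frac{4624}{25} = 16426809 + \frac{4624}{25} = \frac{410674849}{25}$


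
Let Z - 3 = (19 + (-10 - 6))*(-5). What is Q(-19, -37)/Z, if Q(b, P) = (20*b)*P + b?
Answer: -14041/12 ≈ -1170.1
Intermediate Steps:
Q(b, P) = b + 20*P*b (Q(b, P) = 20*P*b + b = b + 20*P*b)
Z = -12 (Z = 3 + (19 + (-10 - 6))*(-5) = 3 + (19 - 16)*(-5) = 3 + 3*(-5) = 3 - 15 = -12)
Q(-19, -37)/Z = -19*(1 + 20*(-37))/(-12) = -19*(1 - 740)*(-1/12) = -19*(-739)*(-1/12) = 14041*(-1/12) = -14041/12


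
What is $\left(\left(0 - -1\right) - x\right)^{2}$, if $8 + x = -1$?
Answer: $100$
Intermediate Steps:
$x = -9$ ($x = -8 - 1 = -9$)
$\left(\left(0 - -1\right) - x\right)^{2} = \left(\left(0 - -1\right) - -9\right)^{2} = \left(\left(0 + 1\right) + 9\right)^{2} = \left(1 + 9\right)^{2} = 10^{2} = 100$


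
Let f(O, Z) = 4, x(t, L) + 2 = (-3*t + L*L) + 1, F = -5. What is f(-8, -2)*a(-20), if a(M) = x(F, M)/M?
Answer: -414/5 ≈ -82.800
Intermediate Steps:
x(t, L) = -1 + L² - 3*t (x(t, L) = -2 + ((-3*t + L*L) + 1) = -2 + ((-3*t + L²) + 1) = -2 + ((L² - 3*t) + 1) = -2 + (1 + L² - 3*t) = -1 + L² - 3*t)
a(M) = (14 + M²)/M (a(M) = (-1 + M² - 3*(-5))/M = (-1 + M² + 15)/M = (14 + M²)/M)
f(-8, -2)*a(-20) = 4*(-20 + 14/(-20)) = 4*(-20 + 14*(-1/20)) = 4*(-20 - 7/10) = 4*(-207/10) = -414/5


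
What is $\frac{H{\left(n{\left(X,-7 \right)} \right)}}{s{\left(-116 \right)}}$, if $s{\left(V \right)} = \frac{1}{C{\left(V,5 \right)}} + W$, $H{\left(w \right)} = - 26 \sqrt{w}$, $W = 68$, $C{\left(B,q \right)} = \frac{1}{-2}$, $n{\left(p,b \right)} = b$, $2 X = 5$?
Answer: $- \frac{13 i \sqrt{7}}{33} \approx - 1.0423 i$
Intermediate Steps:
$X = \frac{5}{2}$ ($X = \frac{1}{2} \cdot 5 = \frac{5}{2} \approx 2.5$)
$C{\left(B,q \right)} = - \frac{1}{2}$
$s{\left(V \right)} = 66$ ($s{\left(V \right)} = \frac{1}{- \frac{1}{2}} + 68 = -2 + 68 = 66$)
$\frac{H{\left(n{\left(X,-7 \right)} \right)}}{s{\left(-116 \right)}} = \frac{\left(-26\right) \sqrt{-7}}{66} = - 26 i \sqrt{7} \cdot \frac{1}{66} = - \frac{13 i \sqrt{7}}{33}$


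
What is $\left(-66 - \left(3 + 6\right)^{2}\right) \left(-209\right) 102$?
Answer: $3133746$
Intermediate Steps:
$\left(-66 - \left(3 + 6\right)^{2}\right) \left(-209\right) 102 = \left(-66 - 9^{2}\right) \left(-209\right) 102 = \left(-66 - 81\right) \left(-209\right) 102 = \left(-147\right) \left(-209\right) 102 = 30723 \cdot 102 = 3133746$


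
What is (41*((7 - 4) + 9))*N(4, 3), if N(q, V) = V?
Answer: 1476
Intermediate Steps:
(41*((7 - 4) + 9))*N(4, 3) = (41*((7 - 4) + 9))*3 = (41*(3 + 9))*3 = (41*12)*3 = 492*3 = 1476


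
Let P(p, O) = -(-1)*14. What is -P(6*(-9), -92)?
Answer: -14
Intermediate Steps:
P(p, O) = 14 (P(p, O) = -1*(-14) = 14)
-P(6*(-9), -92) = -1*14 = -14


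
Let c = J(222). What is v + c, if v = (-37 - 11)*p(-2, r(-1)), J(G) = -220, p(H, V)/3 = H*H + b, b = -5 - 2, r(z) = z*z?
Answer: 212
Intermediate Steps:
r(z) = z²
b = -7
p(H, V) = -21 + 3*H² (p(H, V) = 3*(H*H - 7) = 3*(H² - 7) = 3*(-7 + H²) = -21 + 3*H²)
c = -220
v = 432 (v = (-37 - 11)*(-21 + 3*(-2)²) = -48*(-21 + 3*4) = -48*(-21 + 12) = -48*(-9) = 432)
v + c = 432 - 220 = 212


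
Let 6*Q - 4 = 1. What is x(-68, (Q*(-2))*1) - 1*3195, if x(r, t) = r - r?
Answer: -3195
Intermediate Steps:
Q = ⅚ (Q = ⅔ + (⅙)*1 = ⅔ + ⅙ = ⅚ ≈ 0.83333)
x(r, t) = 0
x(-68, (Q*(-2))*1) - 1*3195 = 0 - 1*3195 = 0 - 3195 = -3195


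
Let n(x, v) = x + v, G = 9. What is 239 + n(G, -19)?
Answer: 229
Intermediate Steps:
n(x, v) = v + x
239 + n(G, -19) = 239 + (-19 + 9) = 239 - 10 = 229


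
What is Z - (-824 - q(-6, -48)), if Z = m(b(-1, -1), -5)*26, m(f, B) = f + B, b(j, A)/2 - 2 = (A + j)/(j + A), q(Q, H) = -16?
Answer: 834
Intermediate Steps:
b(j, A) = 6 (b(j, A) = 4 + 2*((A + j)/(j + A)) = 4 + 2*((A + j)/(A + j)) = 4 + 2*1 = 4 + 2 = 6)
m(f, B) = B + f
Z = 26 (Z = (-5 + 6)*26 = 1*26 = 26)
Z - (-824 - q(-6, -48)) = 26 - (-824 - 1*(-16)) = 26 - (-824 + 16) = 26 - 1*(-808) = 26 + 808 = 834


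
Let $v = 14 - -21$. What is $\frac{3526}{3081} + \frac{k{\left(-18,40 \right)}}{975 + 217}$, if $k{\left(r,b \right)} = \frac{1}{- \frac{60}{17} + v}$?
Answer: $\frac{2248653097}{1964815320} \approx 1.1445$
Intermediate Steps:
$v = 35$ ($v = 14 + 21 = 35$)
$k{\left(r,b \right)} = \frac{17}{535}$ ($k{\left(r,b \right)} = \frac{1}{- \frac{60}{17} + 35} = \frac{1}{\frac{535}{17}} = \frac{17}{535}$)
$\frac{3526}{3081} + \frac{k{\left(-18,40 \right)}}{975 + 217} = \frac{3526}{3081} + \frac{17}{535 \left(975 + 217\right)} = 3526 \cdot \frac{1}{3081} + \frac{17}{535 \cdot 1192} = \frac{3526}{3081} + \frac{17}{535} \cdot \frac{1}{1192} = \frac{3526}{3081} + \frac{17}{637720} = \frac{2248653097}{1964815320}$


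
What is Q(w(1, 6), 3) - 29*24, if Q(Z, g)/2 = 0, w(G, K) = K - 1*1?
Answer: -696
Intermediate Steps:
w(G, K) = -1 + K (w(G, K) = K - 1 = -1 + K)
Q(Z, g) = 0 (Q(Z, g) = 2*0 = 0)
Q(w(1, 6), 3) - 29*24 = 0 - 29*24 = 0 - 696 = -696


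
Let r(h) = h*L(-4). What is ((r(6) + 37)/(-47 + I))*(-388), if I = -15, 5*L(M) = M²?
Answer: 54514/155 ≈ 351.70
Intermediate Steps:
L(M) = M²/5
r(h) = 16*h/5 (r(h) = h*((⅕)*(-4)²) = h*((⅕)*16) = h*(16/5) = 16*h/5)
((r(6) + 37)/(-47 + I))*(-388) = (((16/5)*6 + 37)/(-47 - 15))*(-388) = ((96/5 + 37)/(-62))*(-388) = ((281/5)*(-1/62))*(-388) = -281/310*(-388) = 54514/155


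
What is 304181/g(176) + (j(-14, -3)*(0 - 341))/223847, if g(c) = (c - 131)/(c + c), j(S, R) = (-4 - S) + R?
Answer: 23967681408649/10073115 ≈ 2.3794e+6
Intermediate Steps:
j(S, R) = -4 + R - S
g(c) = (-131 + c)/(2*c) (g(c) = (-131 + c)/((2*c)) = (-131 + c)*(1/(2*c)) = (-131 + c)/(2*c))
304181/g(176) + (j(-14, -3)*(0 - 341))/223847 = 304181/(((1/2)*(-131 + 176)/176)) + ((-4 - 3 - 1*(-14))*(0 - 341))/223847 = 304181/(((1/2)*(1/176)*45)) + ((-4 - 3 + 14)*(-341))*(1/223847) = 304181/(45/352) + (7*(-341))*(1/223847) = 304181*(352/45) - 2387*1/223847 = 107071712/45 - 2387/223847 = 23967681408649/10073115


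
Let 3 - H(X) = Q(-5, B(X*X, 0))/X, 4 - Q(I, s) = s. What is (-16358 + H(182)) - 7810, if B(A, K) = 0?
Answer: -2199017/91 ≈ -24165.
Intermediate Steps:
Q(I, s) = 4 - s
H(X) = 3 - 4/X (H(X) = 3 - (4 - 1*0)/X = 3 - (4 + 0)/X = 3 - 4/X)
(-16358 + H(182)) - 7810 = (-16358 + (3 - 4/182)) - 7810 = (-16358 + (3 - 4*1/182)) - 7810 = (-16358 + (3 - 2/91)) - 7810 = (-16358 + 271/91) - 7810 = -1488307/91 - 7810 = -2199017/91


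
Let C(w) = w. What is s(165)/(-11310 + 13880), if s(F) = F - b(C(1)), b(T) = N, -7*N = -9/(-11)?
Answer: 6357/98945 ≈ 0.064248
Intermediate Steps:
N = -9/77 (N = -(-9)/(7*(-11)) = -(-9)*(-1)/(7*11) = -1/7*9/11 = -9/77 ≈ -0.11688)
b(T) = -9/77
s(F) = 9/77 + F (s(F) = F - 1*(-9/77) = F + 9/77 = 9/77 + F)
s(165)/(-11310 + 13880) = (9/77 + 165)/(-11310 + 13880) = (12714/77)/2570 = (12714/77)*(1/2570) = 6357/98945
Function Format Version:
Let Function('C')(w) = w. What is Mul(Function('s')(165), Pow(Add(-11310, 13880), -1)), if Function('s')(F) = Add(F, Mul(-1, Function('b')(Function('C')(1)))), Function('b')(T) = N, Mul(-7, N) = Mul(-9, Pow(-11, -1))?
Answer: Rational(6357, 98945) ≈ 0.064248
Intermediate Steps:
N = Rational(-9, 77) (N = Mul(Rational(-1, 7), Mul(-9, Pow(-11, -1))) = Mul(Rational(-1, 7), Mul(-9, Rational(-1, 11))) = Mul(Rational(-1, 7), Rational(9, 11)) = Rational(-9, 77) ≈ -0.11688)
Function('b')(T) = Rational(-9, 77)
Function('s')(F) = Add(Rational(9, 77), F) (Function('s')(F) = Add(F, Mul(-1, Rational(-9, 77))) = Add(F, Rational(9, 77)) = Add(Rational(9, 77), F))
Mul(Function('s')(165), Pow(Add(-11310, 13880), -1)) = Mul(Add(Rational(9, 77), 165), Pow(Add(-11310, 13880), -1)) = Mul(Rational(12714, 77), Pow(2570, -1)) = Mul(Rational(12714, 77), Rational(1, 2570)) = Rational(6357, 98945)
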